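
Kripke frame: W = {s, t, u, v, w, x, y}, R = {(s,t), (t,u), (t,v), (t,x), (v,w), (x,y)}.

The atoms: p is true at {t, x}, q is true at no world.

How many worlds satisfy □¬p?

5

s: successors {t}; ¬p there: t:F. ✗
t: successors {u, v, x}; ¬p there: u:T, v:T, x:F. ✗
u: no successors, so □¬p holds vacuously. ✓
v: successors {w}; ¬p there: w:T. ✓
w: no successors, so □¬p holds vacuously. ✓
x: successors {y}; ¬p there: y:T. ✓
y: no successors, so □¬p holds vacuously. ✓
Satisfying worlds: {u, v, w, x, y}.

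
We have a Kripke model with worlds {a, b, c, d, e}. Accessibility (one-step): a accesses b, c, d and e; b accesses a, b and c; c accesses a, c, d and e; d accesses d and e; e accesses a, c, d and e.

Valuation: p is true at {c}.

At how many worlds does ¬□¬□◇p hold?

2

a: □¬□◇p is F. ✓
b: □¬□◇p is F. ✓
c: □¬□◇p is T. ✗
d: □¬□◇p is T. ✗
e: □¬□◇p is T. ✗
Satisfying worlds: {a, b}.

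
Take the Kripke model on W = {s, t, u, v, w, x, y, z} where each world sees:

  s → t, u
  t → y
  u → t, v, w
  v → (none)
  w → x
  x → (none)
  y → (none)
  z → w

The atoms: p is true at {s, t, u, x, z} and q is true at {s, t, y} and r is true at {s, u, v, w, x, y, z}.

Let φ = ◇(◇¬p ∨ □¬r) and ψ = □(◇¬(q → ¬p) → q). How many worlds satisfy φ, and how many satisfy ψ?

For ◇(◇¬p ∨ □¬r):
s: successors {t, u}; ◇¬p ∨ □¬r there: t:T, u:T. ✓
t: successors {y}; ◇¬p ∨ □¬r there: y:T. ✓
u: successors {t, v, w}; ◇¬p ∨ □¬r there: t:T, v:T, w:F. ✓
v: no successors, so ◇(◇¬p ∨ □¬r) fails. ✗
w: successors {x}; ◇¬p ∨ □¬r there: x:T. ✓
x: no successors, so ◇(◇¬p ∨ □¬r) fails. ✗
y: no successors, so ◇(◇¬p ∨ □¬r) fails. ✗
z: successors {w}; ◇¬p ∨ □¬r there: w:F. ✗
— 4 worlds.
For □(◇¬(q → ¬p) → q):
s: successors {t, u}; ◇¬(q → ¬p) → q there: t:T, u:F. ✗
t: successors {y}; ◇¬(q → ¬p) → q there: y:T. ✓
u: successors {t, v, w}; ◇¬(q → ¬p) → q there: t:T, v:T, w:T. ✓
v: no successors, so □(◇¬(q → ¬p) → q) holds vacuously. ✓
w: successors {x}; ◇¬(q → ¬p) → q there: x:T. ✓
x: no successors, so □(◇¬(q → ¬p) → q) holds vacuously. ✓
y: no successors, so □(◇¬(q → ¬p) → q) holds vacuously. ✓
z: successors {w}; ◇¬(q → ¬p) → q there: w:T. ✓
— 7 worlds.

4 and 7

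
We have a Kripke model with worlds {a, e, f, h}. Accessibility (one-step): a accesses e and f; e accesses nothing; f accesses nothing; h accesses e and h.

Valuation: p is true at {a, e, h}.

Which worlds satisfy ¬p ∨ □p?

a: ¬p is F, □p is F. ✗
e: ¬p is F, □p is T. ✓
f: ¬p is T, □p is T. ✓
h: ¬p is F, □p is T. ✓

{e, f, h}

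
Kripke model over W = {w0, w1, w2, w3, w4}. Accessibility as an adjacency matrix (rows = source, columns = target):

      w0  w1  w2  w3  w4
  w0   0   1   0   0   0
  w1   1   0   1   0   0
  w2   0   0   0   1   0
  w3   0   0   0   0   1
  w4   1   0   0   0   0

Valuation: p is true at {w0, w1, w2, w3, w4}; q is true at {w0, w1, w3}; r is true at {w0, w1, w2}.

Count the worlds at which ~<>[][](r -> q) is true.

1

w0: <>[][](r -> q) is T. ✗
w1: <>[][](r -> q) is T. ✗
w2: <>[][](r -> q) is T. ✗
w3: <>[][](r -> q) is T. ✗
w4: <>[][](r -> q) is F. ✓
Satisfying worlds: {w4}.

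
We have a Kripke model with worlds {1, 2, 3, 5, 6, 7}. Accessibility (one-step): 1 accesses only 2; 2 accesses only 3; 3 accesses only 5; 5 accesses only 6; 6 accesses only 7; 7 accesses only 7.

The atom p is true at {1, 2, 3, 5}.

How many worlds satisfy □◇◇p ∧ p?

1: □◇◇p is T, p is T. ✓
2: □◇◇p is F, p is T. ✗
3: □◇◇p is F, p is T. ✗
5: □◇◇p is F, p is T. ✗
6: □◇◇p is F, p is F. ✗
7: □◇◇p is F, p is F. ✗
Satisfying worlds: {1}.

1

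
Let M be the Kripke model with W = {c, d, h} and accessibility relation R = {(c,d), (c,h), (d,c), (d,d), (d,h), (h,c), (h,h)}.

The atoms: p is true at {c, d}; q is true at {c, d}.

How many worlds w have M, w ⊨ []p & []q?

0

c: []p is F, []q is F. ✗
d: []p is F, []q is F. ✗
h: []p is F, []q is F. ✗
Satisfying worlds: ∅.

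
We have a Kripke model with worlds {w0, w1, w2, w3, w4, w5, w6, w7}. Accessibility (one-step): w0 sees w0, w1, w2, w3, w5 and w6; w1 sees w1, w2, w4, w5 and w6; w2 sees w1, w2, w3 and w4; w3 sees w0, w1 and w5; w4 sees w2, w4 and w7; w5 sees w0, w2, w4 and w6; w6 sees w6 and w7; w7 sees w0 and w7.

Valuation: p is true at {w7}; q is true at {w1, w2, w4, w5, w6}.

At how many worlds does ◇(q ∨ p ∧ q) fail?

1

w0: successors {w0, w1, w2, w3, w5, w6}; q ∨ p ∧ q there: w0:F, w1:T, w2:T, w3:F, w5:T, w6:T. ✓
w1: successors {w1, w2, w4, w5, w6}; q ∨ p ∧ q there: w1:T, w2:T, w4:T, w5:T, w6:T. ✓
w2: successors {w1, w2, w3, w4}; q ∨ p ∧ q there: w1:T, w2:T, w3:F, w4:T. ✓
w3: successors {w0, w1, w5}; q ∨ p ∧ q there: w0:F, w1:T, w5:T. ✓
w4: successors {w2, w4, w7}; q ∨ p ∧ q there: w2:T, w4:T, w7:F. ✓
w5: successors {w0, w2, w4, w6}; q ∨ p ∧ q there: w0:F, w2:T, w4:T, w6:T. ✓
w6: successors {w6, w7}; q ∨ p ∧ q there: w6:T, w7:F. ✓
w7: successors {w0, w7}; q ∨ p ∧ q there: w0:F, w7:F. ✗
Satisfying worlds: {w0, w1, w2, w3, w4, w5, w6}.
So ◇(q ∨ p ∧ q) fails at the other 1 world.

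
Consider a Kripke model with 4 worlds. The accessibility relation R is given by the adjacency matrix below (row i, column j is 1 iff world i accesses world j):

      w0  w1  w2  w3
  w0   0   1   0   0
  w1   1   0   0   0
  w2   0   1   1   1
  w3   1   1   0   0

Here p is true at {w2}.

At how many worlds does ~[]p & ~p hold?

3

w0: ~[]p is T, ~p is T. ✓
w1: ~[]p is T, ~p is T. ✓
w2: ~[]p is T, ~p is F. ✗
w3: ~[]p is T, ~p is T. ✓
Satisfying worlds: {w0, w1, w3}.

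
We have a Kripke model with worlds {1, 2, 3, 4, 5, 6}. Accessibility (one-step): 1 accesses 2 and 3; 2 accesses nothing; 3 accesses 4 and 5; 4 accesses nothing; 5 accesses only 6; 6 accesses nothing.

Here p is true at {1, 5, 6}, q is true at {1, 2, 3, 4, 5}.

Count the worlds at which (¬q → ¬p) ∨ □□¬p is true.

6

1: ¬q → ¬p is T, □□¬p is F. ✓
2: ¬q → ¬p is T, □□¬p is T. ✓
3: ¬q → ¬p is T, □□¬p is F. ✓
4: ¬q → ¬p is T, □□¬p is T. ✓
5: ¬q → ¬p is T, □□¬p is T. ✓
6: ¬q → ¬p is F, □□¬p is T. ✓
Satisfying worlds: {1, 2, 3, 4, 5, 6}.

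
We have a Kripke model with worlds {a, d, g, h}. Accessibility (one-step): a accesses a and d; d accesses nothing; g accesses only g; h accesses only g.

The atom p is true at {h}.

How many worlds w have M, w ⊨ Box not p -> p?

1

a: Box not p is T, p is F. ✗
d: Box not p is T, p is F. ✗
g: Box not p is T, p is F. ✗
h: Box not p is T, p is T. ✓
Satisfying worlds: {h}.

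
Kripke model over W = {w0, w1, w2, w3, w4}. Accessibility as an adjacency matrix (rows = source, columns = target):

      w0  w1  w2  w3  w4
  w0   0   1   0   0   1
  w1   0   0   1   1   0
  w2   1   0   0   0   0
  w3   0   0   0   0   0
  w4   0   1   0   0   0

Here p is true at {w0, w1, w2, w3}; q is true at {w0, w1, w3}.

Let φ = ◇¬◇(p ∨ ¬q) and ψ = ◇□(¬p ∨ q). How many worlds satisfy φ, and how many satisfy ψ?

For ◇¬◇(p ∨ ¬q):
w0: successors {w1, w4}; ¬◇(p ∨ ¬q) there: w1:F, w4:F. ✗
w1: successors {w2, w3}; ¬◇(p ∨ ¬q) there: w2:F, w3:T. ✓
w2: successors {w0}; ¬◇(p ∨ ¬q) there: w0:F. ✗
w3: no successors, so ◇¬◇(p ∨ ¬q) fails. ✗
w4: successors {w1}; ¬◇(p ∨ ¬q) there: w1:F. ✗
— 1 world.
For ◇□(¬p ∨ q):
w0: successors {w1, w4}; □(¬p ∨ q) there: w1:F, w4:T. ✓
w1: successors {w2, w3}; □(¬p ∨ q) there: w2:T, w3:T. ✓
w2: successors {w0}; □(¬p ∨ q) there: w0:T. ✓
w3: no successors, so ◇□(¬p ∨ q) fails. ✗
w4: successors {w1}; □(¬p ∨ q) there: w1:F. ✗
— 3 worlds.

1 and 3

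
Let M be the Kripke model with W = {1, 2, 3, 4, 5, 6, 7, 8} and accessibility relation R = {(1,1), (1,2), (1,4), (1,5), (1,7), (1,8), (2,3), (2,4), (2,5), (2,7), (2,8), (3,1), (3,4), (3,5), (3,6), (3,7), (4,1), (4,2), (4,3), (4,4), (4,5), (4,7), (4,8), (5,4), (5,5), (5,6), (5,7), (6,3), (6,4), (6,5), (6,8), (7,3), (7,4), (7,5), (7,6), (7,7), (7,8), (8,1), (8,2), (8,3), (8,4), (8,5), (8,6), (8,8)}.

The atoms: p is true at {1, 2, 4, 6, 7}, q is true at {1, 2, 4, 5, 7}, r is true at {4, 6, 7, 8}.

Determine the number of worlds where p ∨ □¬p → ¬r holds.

1: p ∨ □¬p is T, ¬r is T. ✓
2: p ∨ □¬p is T, ¬r is T. ✓
3: p ∨ □¬p is F, ¬r is T. ✓
4: p ∨ □¬p is T, ¬r is F. ✗
5: p ∨ □¬p is F, ¬r is T. ✓
6: p ∨ □¬p is T, ¬r is F. ✗
7: p ∨ □¬p is T, ¬r is F. ✗
8: p ∨ □¬p is F, ¬r is F. ✓
Satisfying worlds: {1, 2, 3, 5, 8}.

5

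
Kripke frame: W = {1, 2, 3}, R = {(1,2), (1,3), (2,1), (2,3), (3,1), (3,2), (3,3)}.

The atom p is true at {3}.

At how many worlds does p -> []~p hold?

2

1: p is F, []~p is F. ✓
2: p is F, []~p is F. ✓
3: p is T, []~p is F. ✗
Satisfying worlds: {1, 2}.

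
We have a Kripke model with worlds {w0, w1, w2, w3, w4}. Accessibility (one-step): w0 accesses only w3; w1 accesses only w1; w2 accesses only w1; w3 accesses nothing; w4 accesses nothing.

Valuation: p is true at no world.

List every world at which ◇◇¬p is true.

w0: successors {w3}; ◇¬p there: w3:F. ✗
w1: successors {w1}; ◇¬p there: w1:T. ✓
w2: successors {w1}; ◇¬p there: w1:T. ✓
w3: no successors, so ◇◇¬p fails. ✗
w4: no successors, so ◇◇¬p fails. ✗

{w1, w2}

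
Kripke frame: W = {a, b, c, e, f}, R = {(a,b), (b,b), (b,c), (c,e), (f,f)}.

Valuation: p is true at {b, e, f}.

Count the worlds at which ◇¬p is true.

a: successors {b}; ¬p there: b:F. ✗
b: successors {b, c}; ¬p there: b:F, c:T. ✓
c: successors {e}; ¬p there: e:F. ✗
e: no successors, so ◇¬p fails. ✗
f: successors {f}; ¬p there: f:F. ✗
Satisfying worlds: {b}.

1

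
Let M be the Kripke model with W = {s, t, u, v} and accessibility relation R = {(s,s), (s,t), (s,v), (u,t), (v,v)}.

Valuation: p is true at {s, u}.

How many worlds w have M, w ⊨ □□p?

s: successors {s, t, v}; □p there: s:F, t:T, v:F. ✗
t: no successors, so □□p holds vacuously. ✓
u: successors {t}; □p there: t:T. ✓
v: successors {v}; □p there: v:F. ✗
Satisfying worlds: {t, u}.

2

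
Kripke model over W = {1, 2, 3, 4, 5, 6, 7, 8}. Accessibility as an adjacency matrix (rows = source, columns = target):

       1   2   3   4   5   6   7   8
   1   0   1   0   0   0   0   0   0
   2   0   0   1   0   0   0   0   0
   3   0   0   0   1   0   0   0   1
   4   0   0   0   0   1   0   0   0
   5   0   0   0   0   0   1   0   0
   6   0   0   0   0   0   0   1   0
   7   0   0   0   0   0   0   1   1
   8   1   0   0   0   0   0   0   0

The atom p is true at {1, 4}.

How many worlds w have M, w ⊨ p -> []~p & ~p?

6

1: p is T, []~p & ~p is F. ✗
2: p is F, []~p & ~p is T. ✓
3: p is F, []~p & ~p is F. ✓
4: p is T, []~p & ~p is F. ✗
5: p is F, []~p & ~p is T. ✓
6: p is F, []~p & ~p is T. ✓
7: p is F, []~p & ~p is T. ✓
8: p is F, []~p & ~p is F. ✓
Satisfying worlds: {2, 3, 5, 6, 7, 8}.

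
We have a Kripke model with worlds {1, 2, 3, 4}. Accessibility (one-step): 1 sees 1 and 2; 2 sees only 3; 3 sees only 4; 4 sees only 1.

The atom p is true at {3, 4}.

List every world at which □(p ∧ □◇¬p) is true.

{2, 3}

1: successors {1, 2}; p ∧ □◇¬p there: 1:F, 2:F. ✗
2: successors {3}; p ∧ □◇¬p there: 3:T. ✓
3: successors {4}; p ∧ □◇¬p there: 4:T. ✓
4: successors {1}; p ∧ □◇¬p there: 1:F. ✗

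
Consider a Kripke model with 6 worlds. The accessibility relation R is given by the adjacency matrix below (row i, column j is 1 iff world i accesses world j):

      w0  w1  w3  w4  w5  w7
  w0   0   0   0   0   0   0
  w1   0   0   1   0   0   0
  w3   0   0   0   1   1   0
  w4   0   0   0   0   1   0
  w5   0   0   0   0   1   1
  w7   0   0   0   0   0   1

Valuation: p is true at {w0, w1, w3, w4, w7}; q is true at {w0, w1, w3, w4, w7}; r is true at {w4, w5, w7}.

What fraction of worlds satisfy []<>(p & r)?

5/6

w0: no successors, so []<>(p & r) holds vacuously. ✓
w1: successors {w3}; <>(p & r) there: w3:T. ✓
w3: successors {w4, w5}; <>(p & r) there: w4:F, w5:T. ✗
w4: successors {w5}; <>(p & r) there: w5:T. ✓
w5: successors {w5, w7}; <>(p & r) there: w5:T, w7:T. ✓
w7: successors {w7}; <>(p & r) there: w7:T. ✓
That's 5 of 6 worlds, so 5/6.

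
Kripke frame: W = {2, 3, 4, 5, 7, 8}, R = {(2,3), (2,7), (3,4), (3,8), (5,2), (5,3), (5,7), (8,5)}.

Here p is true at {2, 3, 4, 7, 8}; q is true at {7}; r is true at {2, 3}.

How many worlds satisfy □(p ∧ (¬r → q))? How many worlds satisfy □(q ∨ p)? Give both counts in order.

For □(p ∧ (¬r → q)):
2: successors {3, 7}; p ∧ (¬r → q) there: 3:T, 7:T. ✓
3: successors {4, 8}; p ∧ (¬r → q) there: 4:F, 8:F. ✗
4: no successors, so □(p ∧ (¬r → q)) holds vacuously. ✓
5: successors {2, 3, 7}; p ∧ (¬r → q) there: 2:T, 3:T, 7:T. ✓
7: no successors, so □(p ∧ (¬r → q)) holds vacuously. ✓
8: successors {5}; p ∧ (¬r → q) there: 5:F. ✗
— 4 worlds.
For □(q ∨ p):
2: successors {3, 7}; q ∨ p there: 3:T, 7:T. ✓
3: successors {4, 8}; q ∨ p there: 4:T, 8:T. ✓
4: no successors, so □(q ∨ p) holds vacuously. ✓
5: successors {2, 3, 7}; q ∨ p there: 2:T, 3:T, 7:T. ✓
7: no successors, so □(q ∨ p) holds vacuously. ✓
8: successors {5}; q ∨ p there: 5:F. ✗
— 5 worlds.

4 and 5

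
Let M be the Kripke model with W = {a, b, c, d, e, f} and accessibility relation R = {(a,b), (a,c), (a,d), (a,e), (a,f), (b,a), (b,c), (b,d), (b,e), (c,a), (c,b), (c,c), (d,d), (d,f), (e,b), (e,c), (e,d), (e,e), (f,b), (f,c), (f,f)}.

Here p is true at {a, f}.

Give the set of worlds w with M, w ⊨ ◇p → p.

a: ◇p is T, p is T. ✓
b: ◇p is T, p is F. ✗
c: ◇p is T, p is F. ✗
d: ◇p is T, p is F. ✗
e: ◇p is F, p is F. ✓
f: ◇p is T, p is T. ✓

{a, e, f}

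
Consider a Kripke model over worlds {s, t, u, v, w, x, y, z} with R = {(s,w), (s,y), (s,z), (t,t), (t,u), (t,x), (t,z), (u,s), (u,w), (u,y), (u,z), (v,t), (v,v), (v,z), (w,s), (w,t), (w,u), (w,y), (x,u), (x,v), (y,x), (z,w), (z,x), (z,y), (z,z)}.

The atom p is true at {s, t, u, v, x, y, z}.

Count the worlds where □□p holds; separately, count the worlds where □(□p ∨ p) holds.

1 and 8

For □□p:
s: successors {w, y, z}; □p there: w:T, y:T, z:F. ✗
t: successors {t, u, x, z}; □p there: t:T, u:F, x:T, z:F. ✗
u: successors {s, w, y, z}; □p there: s:F, w:T, y:T, z:F. ✗
v: successors {t, v, z}; □p there: t:T, v:T, z:F. ✗
w: successors {s, t, u, y}; □p there: s:F, t:T, u:F, y:T. ✗
x: successors {u, v}; □p there: u:F, v:T. ✗
y: successors {x}; □p there: x:T. ✓
z: successors {w, x, y, z}; □p there: w:T, x:T, y:T, z:F. ✗
— 1 world.
For □(□p ∨ p):
s: successors {w, y, z}; □p ∨ p there: w:T, y:T, z:T. ✓
t: successors {t, u, x, z}; □p ∨ p there: t:T, u:T, x:T, z:T. ✓
u: successors {s, w, y, z}; □p ∨ p there: s:T, w:T, y:T, z:T. ✓
v: successors {t, v, z}; □p ∨ p there: t:T, v:T, z:T. ✓
w: successors {s, t, u, y}; □p ∨ p there: s:T, t:T, u:T, y:T. ✓
x: successors {u, v}; □p ∨ p there: u:T, v:T. ✓
y: successors {x}; □p ∨ p there: x:T. ✓
z: successors {w, x, y, z}; □p ∨ p there: w:T, x:T, y:T, z:T. ✓
— 8 worlds.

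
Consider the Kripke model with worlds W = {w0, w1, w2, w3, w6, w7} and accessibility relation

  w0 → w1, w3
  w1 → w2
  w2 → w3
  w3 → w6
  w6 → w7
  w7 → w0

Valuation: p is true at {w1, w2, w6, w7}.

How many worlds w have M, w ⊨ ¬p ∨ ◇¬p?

4

w0: ¬p is T, ◇¬p is T. ✓
w1: ¬p is F, ◇¬p is F. ✗
w2: ¬p is F, ◇¬p is T. ✓
w3: ¬p is T, ◇¬p is F. ✓
w6: ¬p is F, ◇¬p is F. ✗
w7: ¬p is F, ◇¬p is T. ✓
Satisfying worlds: {w0, w2, w3, w7}.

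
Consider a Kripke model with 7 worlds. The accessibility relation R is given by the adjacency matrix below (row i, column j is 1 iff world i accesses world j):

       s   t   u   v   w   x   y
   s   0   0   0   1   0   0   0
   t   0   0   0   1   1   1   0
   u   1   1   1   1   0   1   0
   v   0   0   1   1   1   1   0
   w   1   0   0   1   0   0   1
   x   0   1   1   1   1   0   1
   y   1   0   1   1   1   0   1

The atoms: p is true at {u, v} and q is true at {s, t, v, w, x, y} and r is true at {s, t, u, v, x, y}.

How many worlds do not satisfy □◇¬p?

s: successors {v}; ◇¬p there: v:T. ✓
t: successors {v, w, x}; ◇¬p there: v:T, w:T, x:T. ✓
u: successors {s, t, u, v, x}; ◇¬p there: s:F, t:T, u:T, v:T, x:T. ✗
v: successors {u, v, w, x}; ◇¬p there: u:T, v:T, w:T, x:T. ✓
w: successors {s, v, y}; ◇¬p there: s:F, v:T, y:T. ✗
x: successors {t, u, v, w, y}; ◇¬p there: t:T, u:T, v:T, w:T, y:T. ✓
y: successors {s, u, v, w, y}; ◇¬p there: s:F, u:T, v:T, w:T, y:T. ✗
Satisfying worlds: {s, t, v, x}.
So □◇¬p fails at the other 3 worlds.

3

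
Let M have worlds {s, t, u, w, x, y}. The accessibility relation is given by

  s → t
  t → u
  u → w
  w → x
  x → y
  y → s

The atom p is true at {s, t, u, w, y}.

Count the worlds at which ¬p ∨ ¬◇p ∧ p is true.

s: ¬p is F, ¬◇p ∧ p is F. ✗
t: ¬p is F, ¬◇p ∧ p is F. ✗
u: ¬p is F, ¬◇p ∧ p is F. ✗
w: ¬p is F, ¬◇p ∧ p is T. ✓
x: ¬p is T, ¬◇p ∧ p is F. ✓
y: ¬p is F, ¬◇p ∧ p is F. ✗
Satisfying worlds: {w, x}.

2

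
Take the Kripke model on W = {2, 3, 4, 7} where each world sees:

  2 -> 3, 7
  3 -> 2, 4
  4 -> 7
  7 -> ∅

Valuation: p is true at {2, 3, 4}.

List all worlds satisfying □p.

{3, 7}

2: successors {3, 7}; p there: 3:T, 7:F. ✗
3: successors {2, 4}; p there: 2:T, 4:T. ✓
4: successors {7}; p there: 7:F. ✗
7: no successors, so □p holds vacuously. ✓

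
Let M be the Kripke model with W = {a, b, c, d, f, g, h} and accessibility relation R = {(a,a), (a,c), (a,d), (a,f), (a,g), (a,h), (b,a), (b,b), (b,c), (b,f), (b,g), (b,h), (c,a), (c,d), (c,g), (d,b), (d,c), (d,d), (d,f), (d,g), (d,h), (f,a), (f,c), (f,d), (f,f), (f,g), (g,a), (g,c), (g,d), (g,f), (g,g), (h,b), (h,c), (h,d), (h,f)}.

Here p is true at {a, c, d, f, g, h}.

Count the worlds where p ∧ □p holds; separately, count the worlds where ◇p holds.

4 and 7

For p ∧ □p:
a: p is T, □p is T. ✓
b: p is F, □p is F. ✗
c: p is T, □p is T. ✓
d: p is T, □p is F. ✗
f: p is T, □p is T. ✓
g: p is T, □p is T. ✓
h: p is T, □p is F. ✗
— 4 worlds.
For ◇p:
a: successors {a, c, d, f, g, h}; p there: a:T, c:T, d:T, f:T, g:T, h:T. ✓
b: successors {a, b, c, f, g, h}; p there: a:T, b:F, c:T, f:T, g:T, h:T. ✓
c: successors {a, d, g}; p there: a:T, d:T, g:T. ✓
d: successors {b, c, d, f, g, h}; p there: b:F, c:T, d:T, f:T, g:T, h:T. ✓
f: successors {a, c, d, f, g}; p there: a:T, c:T, d:T, f:T, g:T. ✓
g: successors {a, c, d, f, g}; p there: a:T, c:T, d:T, f:T, g:T. ✓
h: successors {b, c, d, f}; p there: b:F, c:T, d:T, f:T. ✓
— 7 worlds.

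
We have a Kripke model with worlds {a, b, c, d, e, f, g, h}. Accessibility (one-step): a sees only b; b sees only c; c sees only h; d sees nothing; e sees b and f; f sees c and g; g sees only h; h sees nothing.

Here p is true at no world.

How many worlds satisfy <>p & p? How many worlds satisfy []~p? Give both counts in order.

For <>p & p:
a: <>p is F, p is F. ✗
b: <>p is F, p is F. ✗
c: <>p is F, p is F. ✗
d: <>p is F, p is F. ✗
e: <>p is F, p is F. ✗
f: <>p is F, p is F. ✗
g: <>p is F, p is F. ✗
h: <>p is F, p is F. ✗
— 0 worlds.
For []~p:
a: successors {b}; ~p there: b:T. ✓
b: successors {c}; ~p there: c:T. ✓
c: successors {h}; ~p there: h:T. ✓
d: no successors, so []~p holds vacuously. ✓
e: successors {b, f}; ~p there: b:T, f:T. ✓
f: successors {c, g}; ~p there: c:T, g:T. ✓
g: successors {h}; ~p there: h:T. ✓
h: no successors, so []~p holds vacuously. ✓
— 8 worlds.

0 and 8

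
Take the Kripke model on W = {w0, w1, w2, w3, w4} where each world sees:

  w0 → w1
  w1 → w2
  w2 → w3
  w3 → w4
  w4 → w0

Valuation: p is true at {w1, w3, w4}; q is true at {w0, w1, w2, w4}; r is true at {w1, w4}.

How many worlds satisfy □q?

4

w0: successors {w1}; q there: w1:T. ✓
w1: successors {w2}; q there: w2:T. ✓
w2: successors {w3}; q there: w3:F. ✗
w3: successors {w4}; q there: w4:T. ✓
w4: successors {w0}; q there: w0:T. ✓
Satisfying worlds: {w0, w1, w3, w4}.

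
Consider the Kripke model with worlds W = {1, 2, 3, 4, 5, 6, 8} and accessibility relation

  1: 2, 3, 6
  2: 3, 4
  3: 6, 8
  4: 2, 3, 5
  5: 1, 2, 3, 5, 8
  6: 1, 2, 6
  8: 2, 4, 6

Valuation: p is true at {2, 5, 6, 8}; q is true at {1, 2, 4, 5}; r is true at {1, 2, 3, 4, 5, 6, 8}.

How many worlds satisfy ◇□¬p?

5

1: successors {2, 3, 6}; □¬p there: 2:T, 3:F, 6:F. ✓
2: successors {3, 4}; □¬p there: 3:F, 4:F. ✗
3: successors {6, 8}; □¬p there: 6:F, 8:F. ✗
4: successors {2, 3, 5}; □¬p there: 2:T, 3:F, 5:F. ✓
5: successors {1, 2, 3, 5, 8}; □¬p there: 1:F, 2:T, 3:F, 5:F, 8:F. ✓
6: successors {1, 2, 6}; □¬p there: 1:F, 2:T, 6:F. ✓
8: successors {2, 4, 6}; □¬p there: 2:T, 4:F, 6:F. ✓
Satisfying worlds: {1, 4, 5, 6, 8}.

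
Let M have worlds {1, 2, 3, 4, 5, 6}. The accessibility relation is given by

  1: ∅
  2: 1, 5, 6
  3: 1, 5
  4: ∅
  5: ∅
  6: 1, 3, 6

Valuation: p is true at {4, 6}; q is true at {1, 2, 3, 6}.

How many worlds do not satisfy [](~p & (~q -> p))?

3

1: no successors, so [](~p & (~q -> p)) holds vacuously. ✓
2: successors {1, 5, 6}; ~p & (~q -> p) there: 1:T, 5:F, 6:F. ✗
3: successors {1, 5}; ~p & (~q -> p) there: 1:T, 5:F. ✗
4: no successors, so [](~p & (~q -> p)) holds vacuously. ✓
5: no successors, so [](~p & (~q -> p)) holds vacuously. ✓
6: successors {1, 3, 6}; ~p & (~q -> p) there: 1:T, 3:T, 6:F. ✗
Satisfying worlds: {1, 4, 5}.
So [](~p & (~q -> p)) fails at the other 3 worlds.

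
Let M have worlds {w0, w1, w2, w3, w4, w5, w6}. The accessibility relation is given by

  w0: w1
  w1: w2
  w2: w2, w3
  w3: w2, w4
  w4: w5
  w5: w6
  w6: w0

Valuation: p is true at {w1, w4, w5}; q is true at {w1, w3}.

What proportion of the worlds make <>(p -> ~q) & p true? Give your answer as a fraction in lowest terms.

3/7

w0: <>(p -> ~q) is F, p is F. ✗
w1: <>(p -> ~q) is T, p is T. ✓
w2: <>(p -> ~q) is T, p is F. ✗
w3: <>(p -> ~q) is T, p is F. ✗
w4: <>(p -> ~q) is T, p is T. ✓
w5: <>(p -> ~q) is T, p is T. ✓
w6: <>(p -> ~q) is T, p is F. ✗
That's 3 of 7 worlds, so 3/7.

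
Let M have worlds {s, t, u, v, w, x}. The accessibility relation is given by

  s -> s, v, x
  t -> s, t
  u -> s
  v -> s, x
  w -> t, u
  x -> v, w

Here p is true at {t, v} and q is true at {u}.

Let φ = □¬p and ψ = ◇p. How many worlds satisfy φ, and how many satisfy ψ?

2 and 4

For □¬p:
s: successors {s, v, x}; ¬p there: s:T, v:F, x:T. ✗
t: successors {s, t}; ¬p there: s:T, t:F. ✗
u: successors {s}; ¬p there: s:T. ✓
v: successors {s, x}; ¬p there: s:T, x:T. ✓
w: successors {t, u}; ¬p there: t:F, u:T. ✗
x: successors {v, w}; ¬p there: v:F, w:T. ✗
— 2 worlds.
For ◇p:
s: successors {s, v, x}; p there: s:F, v:T, x:F. ✓
t: successors {s, t}; p there: s:F, t:T. ✓
u: successors {s}; p there: s:F. ✗
v: successors {s, x}; p there: s:F, x:F. ✗
w: successors {t, u}; p there: t:T, u:F. ✓
x: successors {v, w}; p there: v:T, w:F. ✓
— 4 worlds.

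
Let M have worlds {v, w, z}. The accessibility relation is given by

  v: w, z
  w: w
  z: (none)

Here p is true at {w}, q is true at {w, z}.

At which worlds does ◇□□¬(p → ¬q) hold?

{v, w}

v: successors {w, z}; □□¬(p → ¬q) there: w:T, z:T. ✓
w: successors {w}; □□¬(p → ¬q) there: w:T. ✓
z: no successors, so ◇□□¬(p → ¬q) fails. ✗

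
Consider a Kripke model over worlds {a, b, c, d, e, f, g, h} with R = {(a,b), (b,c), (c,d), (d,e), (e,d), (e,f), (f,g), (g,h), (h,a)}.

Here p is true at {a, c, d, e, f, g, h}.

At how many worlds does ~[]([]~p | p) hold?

a: []([]~p | p) is F. ✓
b: []([]~p | p) is T. ✗
c: []([]~p | p) is T. ✗
d: []([]~p | p) is T. ✗
e: []([]~p | p) is T. ✗
f: []([]~p | p) is T. ✗
g: []([]~p | p) is T. ✗
h: []([]~p | p) is T. ✗
Satisfying worlds: {a}.

1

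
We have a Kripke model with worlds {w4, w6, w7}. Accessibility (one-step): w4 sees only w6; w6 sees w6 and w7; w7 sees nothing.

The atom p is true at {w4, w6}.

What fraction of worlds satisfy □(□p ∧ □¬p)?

1/3

w4: successors {w6}; □p ∧ □¬p there: w6:F. ✗
w6: successors {w6, w7}; □p ∧ □¬p there: w6:F, w7:T. ✗
w7: no successors, so □(□p ∧ □¬p) holds vacuously. ✓
That's 1 of 3 worlds, so 1/3.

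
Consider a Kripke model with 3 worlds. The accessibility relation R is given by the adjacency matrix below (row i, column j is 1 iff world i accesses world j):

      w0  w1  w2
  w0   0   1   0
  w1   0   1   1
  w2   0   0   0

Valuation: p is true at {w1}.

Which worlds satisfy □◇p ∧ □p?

{w0, w2}

w0: □◇p is T, □p is T. ✓
w1: □◇p is F, □p is F. ✗
w2: □◇p is T, □p is T. ✓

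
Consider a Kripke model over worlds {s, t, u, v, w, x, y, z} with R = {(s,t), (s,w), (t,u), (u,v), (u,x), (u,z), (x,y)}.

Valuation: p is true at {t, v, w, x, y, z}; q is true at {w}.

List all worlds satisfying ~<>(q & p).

s: <>(q & p) is T. ✗
t: <>(q & p) is F. ✓
u: <>(q & p) is F. ✓
v: <>(q & p) is F. ✓
w: <>(q & p) is F. ✓
x: <>(q & p) is F. ✓
y: <>(q & p) is F. ✓
z: <>(q & p) is F. ✓

{t, u, v, w, x, y, z}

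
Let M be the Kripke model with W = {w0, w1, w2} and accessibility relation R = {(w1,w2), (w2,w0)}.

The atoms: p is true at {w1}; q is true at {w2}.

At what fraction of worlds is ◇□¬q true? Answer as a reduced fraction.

2/3

w0: no successors, so ◇□¬q fails. ✗
w1: successors {w2}; □¬q there: w2:T. ✓
w2: successors {w0}; □¬q there: w0:T. ✓
That's 2 of 3 worlds, so 2/3.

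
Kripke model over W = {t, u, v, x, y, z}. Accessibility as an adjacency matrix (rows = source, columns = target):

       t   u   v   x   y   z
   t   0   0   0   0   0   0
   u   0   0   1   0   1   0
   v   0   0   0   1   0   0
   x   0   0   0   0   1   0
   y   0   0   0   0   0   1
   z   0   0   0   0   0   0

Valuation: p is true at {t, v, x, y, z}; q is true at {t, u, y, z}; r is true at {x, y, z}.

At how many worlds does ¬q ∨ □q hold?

t: ¬q is F, □q is T. ✓
u: ¬q is F, □q is F. ✗
v: ¬q is T, □q is F. ✓
x: ¬q is T, □q is T. ✓
y: ¬q is F, □q is T. ✓
z: ¬q is F, □q is T. ✓
Satisfying worlds: {t, v, x, y, z}.

5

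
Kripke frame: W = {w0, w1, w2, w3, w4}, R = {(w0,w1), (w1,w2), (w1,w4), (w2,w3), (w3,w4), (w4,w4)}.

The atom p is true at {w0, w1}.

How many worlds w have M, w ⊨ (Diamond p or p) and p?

w0: Diamond p or p is T, p is T. ✓
w1: Diamond p or p is T, p is T. ✓
w2: Diamond p or p is F, p is F. ✗
w3: Diamond p or p is F, p is F. ✗
w4: Diamond p or p is F, p is F. ✗
Satisfying worlds: {w0, w1}.

2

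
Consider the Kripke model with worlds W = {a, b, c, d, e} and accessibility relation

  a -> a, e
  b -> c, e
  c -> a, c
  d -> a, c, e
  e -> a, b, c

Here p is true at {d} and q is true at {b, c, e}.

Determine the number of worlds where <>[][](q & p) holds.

0

a: successors {a, e}; [][](q & p) there: a:F, e:F. ✗
b: successors {c, e}; [][](q & p) there: c:F, e:F. ✗
c: successors {a, c}; [][](q & p) there: a:F, c:F. ✗
d: successors {a, c, e}; [][](q & p) there: a:F, c:F, e:F. ✗
e: successors {a, b, c}; [][](q & p) there: a:F, b:F, c:F. ✗
Satisfying worlds: ∅.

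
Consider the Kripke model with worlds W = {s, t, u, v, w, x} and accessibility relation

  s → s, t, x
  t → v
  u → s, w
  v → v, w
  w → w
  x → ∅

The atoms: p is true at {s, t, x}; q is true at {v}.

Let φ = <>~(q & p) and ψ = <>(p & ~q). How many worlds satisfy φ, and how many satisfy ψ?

For <>~(q & p):
s: successors {s, t, x}; ~(q & p) there: s:T, t:T, x:T. ✓
t: successors {v}; ~(q & p) there: v:T. ✓
u: successors {s, w}; ~(q & p) there: s:T, w:T. ✓
v: successors {v, w}; ~(q & p) there: v:T, w:T. ✓
w: successors {w}; ~(q & p) there: w:T. ✓
x: no successors, so <>~(q & p) fails. ✗
— 5 worlds.
For <>(p & ~q):
s: successors {s, t, x}; p & ~q there: s:T, t:T, x:T. ✓
t: successors {v}; p & ~q there: v:F. ✗
u: successors {s, w}; p & ~q there: s:T, w:F. ✓
v: successors {v, w}; p & ~q there: v:F, w:F. ✗
w: successors {w}; p & ~q there: w:F. ✗
x: no successors, so <>(p & ~q) fails. ✗
— 2 worlds.

5 and 2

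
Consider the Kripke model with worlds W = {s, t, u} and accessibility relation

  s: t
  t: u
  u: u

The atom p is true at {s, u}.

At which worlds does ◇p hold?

s: successors {t}; p there: t:F. ✗
t: successors {u}; p there: u:T. ✓
u: successors {u}; p there: u:T. ✓

{t, u}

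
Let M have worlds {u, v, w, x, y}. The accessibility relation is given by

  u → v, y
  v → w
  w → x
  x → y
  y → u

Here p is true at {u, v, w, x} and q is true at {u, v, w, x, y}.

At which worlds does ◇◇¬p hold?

{w, y}

u: successors {v, y}; ◇¬p there: v:F, y:F. ✗
v: successors {w}; ◇¬p there: w:F. ✗
w: successors {x}; ◇¬p there: x:T. ✓
x: successors {y}; ◇¬p there: y:F. ✗
y: successors {u}; ◇¬p there: u:T. ✓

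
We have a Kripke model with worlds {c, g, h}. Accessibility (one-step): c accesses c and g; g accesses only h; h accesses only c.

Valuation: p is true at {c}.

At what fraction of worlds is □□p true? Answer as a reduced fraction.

c: successors {c, g}; □p there: c:F, g:F. ✗
g: successors {h}; □p there: h:T. ✓
h: successors {c}; □p there: c:F. ✗
That's 1 of 3 worlds, so 1/3.

1/3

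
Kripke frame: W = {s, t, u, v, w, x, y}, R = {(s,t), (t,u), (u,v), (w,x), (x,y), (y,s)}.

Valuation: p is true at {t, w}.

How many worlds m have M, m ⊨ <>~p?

s: successors {t}; ~p there: t:F. ✗
t: successors {u}; ~p there: u:T. ✓
u: successors {v}; ~p there: v:T. ✓
v: no successors, so <>~p fails. ✗
w: successors {x}; ~p there: x:T. ✓
x: successors {y}; ~p there: y:T. ✓
y: successors {s}; ~p there: s:T. ✓
Satisfying worlds: {t, u, w, x, y}.

5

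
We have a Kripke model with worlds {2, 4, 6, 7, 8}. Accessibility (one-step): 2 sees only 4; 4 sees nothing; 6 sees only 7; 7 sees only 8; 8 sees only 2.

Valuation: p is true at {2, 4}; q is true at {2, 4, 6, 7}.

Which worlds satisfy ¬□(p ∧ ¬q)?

{2, 6, 7, 8}

2: □(p ∧ ¬q) is F. ✓
4: □(p ∧ ¬q) is T. ✗
6: □(p ∧ ¬q) is F. ✓
7: □(p ∧ ¬q) is F. ✓
8: □(p ∧ ¬q) is F. ✓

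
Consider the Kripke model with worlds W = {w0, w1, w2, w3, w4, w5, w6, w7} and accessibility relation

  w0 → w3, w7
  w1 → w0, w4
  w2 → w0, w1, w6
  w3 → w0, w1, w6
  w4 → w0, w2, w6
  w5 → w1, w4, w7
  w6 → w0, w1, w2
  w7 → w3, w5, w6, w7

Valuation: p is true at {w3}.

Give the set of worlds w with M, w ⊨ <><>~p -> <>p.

w0: <><>~p is T, <>p is T. ✓
w1: <><>~p is T, <>p is F. ✗
w2: <><>~p is T, <>p is F. ✗
w3: <><>~p is T, <>p is F. ✗
w4: <><>~p is T, <>p is F. ✗
w5: <><>~p is T, <>p is F. ✗
w6: <><>~p is T, <>p is F. ✗
w7: <><>~p is T, <>p is T. ✓

{w0, w7}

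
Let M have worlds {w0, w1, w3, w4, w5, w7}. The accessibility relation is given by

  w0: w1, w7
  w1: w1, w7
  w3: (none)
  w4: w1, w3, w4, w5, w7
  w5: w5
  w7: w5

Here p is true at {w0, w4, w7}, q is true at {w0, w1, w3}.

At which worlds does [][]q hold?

w0: successors {w1, w7}; []q there: w1:F, w7:F. ✗
w1: successors {w1, w7}; []q there: w1:F, w7:F. ✗
w3: no successors, so [][]q holds vacuously. ✓
w4: successors {w1, w3, w4, w5, w7}; []q there: w1:F, w3:T, w4:F, w5:F, w7:F. ✗
w5: successors {w5}; []q there: w5:F. ✗
w7: successors {w5}; []q there: w5:F. ✗

{w3}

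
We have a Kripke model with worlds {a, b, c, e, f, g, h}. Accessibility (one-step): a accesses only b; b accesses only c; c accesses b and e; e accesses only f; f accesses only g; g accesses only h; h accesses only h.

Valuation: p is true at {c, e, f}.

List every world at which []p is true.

{b, e}

a: successors {b}; p there: b:F. ✗
b: successors {c}; p there: c:T. ✓
c: successors {b, e}; p there: b:F, e:T. ✗
e: successors {f}; p there: f:T. ✓
f: successors {g}; p there: g:F. ✗
g: successors {h}; p there: h:F. ✗
h: successors {h}; p there: h:F. ✗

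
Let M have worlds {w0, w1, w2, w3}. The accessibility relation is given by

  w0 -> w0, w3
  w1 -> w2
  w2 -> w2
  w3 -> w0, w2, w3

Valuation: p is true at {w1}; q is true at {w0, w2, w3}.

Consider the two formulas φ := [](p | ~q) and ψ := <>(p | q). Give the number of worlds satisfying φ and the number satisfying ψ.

For [](p | ~q):
w0: successors {w0, w3}; p | ~q there: w0:F, w3:F. ✗
w1: successors {w2}; p | ~q there: w2:F. ✗
w2: successors {w2}; p | ~q there: w2:F. ✗
w3: successors {w0, w2, w3}; p | ~q there: w0:F, w2:F, w3:F. ✗
— 0 worlds.
For <>(p | q):
w0: successors {w0, w3}; p | q there: w0:T, w3:T. ✓
w1: successors {w2}; p | q there: w2:T. ✓
w2: successors {w2}; p | q there: w2:T. ✓
w3: successors {w0, w2, w3}; p | q there: w0:T, w2:T, w3:T. ✓
— 4 worlds.

0 and 4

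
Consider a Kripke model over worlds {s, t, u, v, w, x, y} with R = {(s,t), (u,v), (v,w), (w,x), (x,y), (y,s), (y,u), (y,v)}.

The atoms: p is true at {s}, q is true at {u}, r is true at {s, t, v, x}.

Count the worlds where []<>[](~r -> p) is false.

4

s: successors {t}; <>[](~r -> p) there: t:F. ✗
t: no successors, so []<>[](~r -> p) holds vacuously. ✓
u: successors {v}; <>[](~r -> p) there: v:T. ✓
v: successors {w}; <>[](~r -> p) there: w:F. ✗
w: successors {x}; <>[](~r -> p) there: x:F. ✗
x: successors {y}; <>[](~r -> p) there: y:T. ✓
y: successors {s, u, v}; <>[](~r -> p) there: s:T, u:F, v:T. ✗
Satisfying worlds: {t, u, x}.
So []<>[](~r -> p) fails at the other 4 worlds.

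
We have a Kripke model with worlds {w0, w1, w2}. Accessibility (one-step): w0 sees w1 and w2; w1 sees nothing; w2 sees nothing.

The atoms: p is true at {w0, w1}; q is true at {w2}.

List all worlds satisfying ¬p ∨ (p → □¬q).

{w1, w2}

w0: ¬p is F, p → □¬q is F. ✗
w1: ¬p is F, p → □¬q is T. ✓
w2: ¬p is T, p → □¬q is T. ✓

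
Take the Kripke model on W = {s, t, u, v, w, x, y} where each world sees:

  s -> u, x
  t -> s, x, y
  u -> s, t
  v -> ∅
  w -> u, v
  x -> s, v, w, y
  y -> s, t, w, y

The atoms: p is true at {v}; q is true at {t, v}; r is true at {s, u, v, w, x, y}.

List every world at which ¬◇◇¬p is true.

s: ◇◇¬p is T. ✗
t: ◇◇¬p is T. ✗
u: ◇◇¬p is T. ✗
v: ◇◇¬p is F. ✓
w: ◇◇¬p is T. ✗
x: ◇◇¬p is T. ✗
y: ◇◇¬p is T. ✗

{v}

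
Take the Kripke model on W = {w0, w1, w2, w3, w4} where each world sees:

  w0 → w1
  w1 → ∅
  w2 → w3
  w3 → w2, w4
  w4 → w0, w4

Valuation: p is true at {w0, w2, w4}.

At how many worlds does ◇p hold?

2

w0: successors {w1}; p there: w1:F. ✗
w1: no successors, so ◇p fails. ✗
w2: successors {w3}; p there: w3:F. ✗
w3: successors {w2, w4}; p there: w2:T, w4:T. ✓
w4: successors {w0, w4}; p there: w0:T, w4:T. ✓
Satisfying worlds: {w3, w4}.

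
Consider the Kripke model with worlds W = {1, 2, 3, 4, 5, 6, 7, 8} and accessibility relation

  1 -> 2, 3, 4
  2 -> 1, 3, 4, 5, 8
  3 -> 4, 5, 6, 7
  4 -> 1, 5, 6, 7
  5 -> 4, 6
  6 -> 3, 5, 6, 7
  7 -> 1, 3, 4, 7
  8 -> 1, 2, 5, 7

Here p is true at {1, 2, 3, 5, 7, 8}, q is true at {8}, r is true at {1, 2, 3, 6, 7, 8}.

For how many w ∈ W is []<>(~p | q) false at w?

1: successors {2, 3, 4}; <>(~p | q) there: 2:T, 3:T, 4:T. ✓
2: successors {1, 3, 4, 5, 8}; <>(~p | q) there: 1:T, 3:T, 4:T, 5:T, 8:F. ✗
3: successors {4, 5, 6, 7}; <>(~p | q) there: 4:T, 5:T, 6:T, 7:T. ✓
4: successors {1, 5, 6, 7}; <>(~p | q) there: 1:T, 5:T, 6:T, 7:T. ✓
5: successors {4, 6}; <>(~p | q) there: 4:T, 6:T. ✓
6: successors {3, 5, 6, 7}; <>(~p | q) there: 3:T, 5:T, 6:T, 7:T. ✓
7: successors {1, 3, 4, 7}; <>(~p | q) there: 1:T, 3:T, 4:T, 7:T. ✓
8: successors {1, 2, 5, 7}; <>(~p | q) there: 1:T, 2:T, 5:T, 7:T. ✓
Satisfying worlds: {1, 3, 4, 5, 6, 7, 8}.
So []<>(~p | q) fails at the other 1 world.

1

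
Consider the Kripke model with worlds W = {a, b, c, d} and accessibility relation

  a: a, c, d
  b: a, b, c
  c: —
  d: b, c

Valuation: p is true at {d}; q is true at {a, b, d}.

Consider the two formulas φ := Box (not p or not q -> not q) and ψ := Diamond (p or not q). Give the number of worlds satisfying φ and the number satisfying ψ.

For Box (not p or not q -> not q):
a: successors {a, c, d}; not p or not q -> not q there: a:F, c:T, d:T. ✗
b: successors {a, b, c}; not p or not q -> not q there: a:F, b:F, c:T. ✗
c: no successors, so Box (not p or not q -> not q) holds vacuously. ✓
d: successors {b, c}; not p or not q -> not q there: b:F, c:T. ✗
— 1 world.
For Diamond (p or not q):
a: successors {a, c, d}; p or not q there: a:F, c:T, d:T. ✓
b: successors {a, b, c}; p or not q there: a:F, b:F, c:T. ✓
c: no successors, so Diamond (p or not q) fails. ✗
d: successors {b, c}; p or not q there: b:F, c:T. ✓
— 3 worlds.

1 and 3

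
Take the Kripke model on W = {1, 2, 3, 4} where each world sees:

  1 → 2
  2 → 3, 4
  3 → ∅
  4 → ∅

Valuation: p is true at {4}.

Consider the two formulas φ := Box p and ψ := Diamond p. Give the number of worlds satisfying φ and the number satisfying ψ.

For Box p:
1: successors {2}; p there: 2:F. ✗
2: successors {3, 4}; p there: 3:F, 4:T. ✗
3: no successors, so Box p holds vacuously. ✓
4: no successors, so Box p holds vacuously. ✓
— 2 worlds.
For Diamond p:
1: successors {2}; p there: 2:F. ✗
2: successors {3, 4}; p there: 3:F, 4:T. ✓
3: no successors, so Diamond p fails. ✗
4: no successors, so Diamond p fails. ✗
— 1 world.

2 and 1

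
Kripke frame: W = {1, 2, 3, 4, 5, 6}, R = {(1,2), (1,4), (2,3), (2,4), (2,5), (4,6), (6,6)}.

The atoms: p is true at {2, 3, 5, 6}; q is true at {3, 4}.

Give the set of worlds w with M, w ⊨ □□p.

{2, 3, 4, 5, 6}

1: successors {2, 4}; □p there: 2:F, 4:T. ✗
2: successors {3, 4, 5}; □p there: 3:T, 4:T, 5:T. ✓
3: no successors, so □□p holds vacuously. ✓
4: successors {6}; □p there: 6:T. ✓
5: no successors, so □□p holds vacuously. ✓
6: successors {6}; □p there: 6:T. ✓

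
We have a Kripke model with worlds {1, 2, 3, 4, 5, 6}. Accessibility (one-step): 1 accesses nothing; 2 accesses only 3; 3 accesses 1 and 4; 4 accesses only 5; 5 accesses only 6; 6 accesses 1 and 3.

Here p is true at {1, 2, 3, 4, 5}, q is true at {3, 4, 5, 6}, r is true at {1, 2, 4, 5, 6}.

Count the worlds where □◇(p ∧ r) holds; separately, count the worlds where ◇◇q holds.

For □◇(p ∧ r):
1: no successors, so □◇(p ∧ r) holds vacuously. ✓
2: successors {3}; ◇(p ∧ r) there: 3:T. ✓
3: successors {1, 4}; ◇(p ∧ r) there: 1:F, 4:T. ✗
4: successors {5}; ◇(p ∧ r) there: 5:F. ✗
5: successors {6}; ◇(p ∧ r) there: 6:T. ✓
6: successors {1, 3}; ◇(p ∧ r) there: 1:F, 3:T. ✗
— 3 worlds.
For ◇◇q:
1: no successors, so ◇◇q fails. ✗
2: successors {3}; ◇q there: 3:T. ✓
3: successors {1, 4}; ◇q there: 1:F, 4:T. ✓
4: successors {5}; ◇q there: 5:T. ✓
5: successors {6}; ◇q there: 6:T. ✓
6: successors {1, 3}; ◇q there: 1:F, 3:T. ✓
— 5 worlds.

3 and 5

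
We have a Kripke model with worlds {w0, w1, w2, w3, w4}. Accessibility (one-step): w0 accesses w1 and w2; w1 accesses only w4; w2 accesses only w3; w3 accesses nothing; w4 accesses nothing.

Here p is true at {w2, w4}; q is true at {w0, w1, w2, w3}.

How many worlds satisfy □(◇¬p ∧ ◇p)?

w0: successors {w1, w2}; ◇¬p ∧ ◇p there: w1:F, w2:F. ✗
w1: successors {w4}; ◇¬p ∧ ◇p there: w4:F. ✗
w2: successors {w3}; ◇¬p ∧ ◇p there: w3:F. ✗
w3: no successors, so □(◇¬p ∧ ◇p) holds vacuously. ✓
w4: no successors, so □(◇¬p ∧ ◇p) holds vacuously. ✓
Satisfying worlds: {w3, w4}.

2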